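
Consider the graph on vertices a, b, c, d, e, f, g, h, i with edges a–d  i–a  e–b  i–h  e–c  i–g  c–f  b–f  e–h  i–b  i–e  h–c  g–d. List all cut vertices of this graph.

i

Removing i increases the component count from 1 to 2, so i is a cut vertex.
By contrast removing a leaves 1 component; it is not a cut vertex. No other vertex is a cut vertex either.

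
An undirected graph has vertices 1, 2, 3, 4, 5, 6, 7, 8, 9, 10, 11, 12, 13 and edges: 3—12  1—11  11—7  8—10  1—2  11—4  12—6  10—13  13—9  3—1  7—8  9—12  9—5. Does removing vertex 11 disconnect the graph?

Deleting 11 raises the number of components from 1 to 2, so 11 is a cut vertex.

Yes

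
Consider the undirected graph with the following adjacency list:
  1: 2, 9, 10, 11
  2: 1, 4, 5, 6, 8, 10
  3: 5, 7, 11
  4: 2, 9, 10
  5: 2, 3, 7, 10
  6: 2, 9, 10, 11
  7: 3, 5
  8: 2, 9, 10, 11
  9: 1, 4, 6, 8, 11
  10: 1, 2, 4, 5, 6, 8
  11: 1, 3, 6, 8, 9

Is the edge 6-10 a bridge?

After removing 6-10, the path 6-2-10 still connects them, so the edge is not a bridge.

No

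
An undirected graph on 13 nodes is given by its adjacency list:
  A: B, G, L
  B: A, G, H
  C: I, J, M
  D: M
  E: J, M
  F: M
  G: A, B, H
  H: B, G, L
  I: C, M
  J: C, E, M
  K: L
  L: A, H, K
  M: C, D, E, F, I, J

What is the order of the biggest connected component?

Starting from A we can reach A, B, G, H, K, L. That is one component of size 6.
Starting from C we can reach C, D, E, F, I, J, M. That is one component of size 7.
The largest has 7 vertices.

7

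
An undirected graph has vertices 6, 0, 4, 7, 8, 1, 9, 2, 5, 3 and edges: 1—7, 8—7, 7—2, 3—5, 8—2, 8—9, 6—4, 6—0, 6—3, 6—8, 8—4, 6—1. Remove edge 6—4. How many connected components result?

6 and 4 are still connected via 6-8-4, so the component count stays at 1.

1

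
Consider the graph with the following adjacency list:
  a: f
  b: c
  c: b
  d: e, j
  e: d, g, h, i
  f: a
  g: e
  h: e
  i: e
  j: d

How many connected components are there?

Starting from a we can reach a, f. That is one component of size 2.
Starting from b we can reach b, c. That is one component of size 2.
Starting from d we can reach d, e, g, h, i, j. That is one component of size 6.
Total: 3 components.

3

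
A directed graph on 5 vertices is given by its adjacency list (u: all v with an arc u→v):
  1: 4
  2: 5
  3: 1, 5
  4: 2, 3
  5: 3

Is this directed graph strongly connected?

From 3 we can reach every vertex (1, 2, 3, 4, 5), and every vertex can reach 3 (1, 2, 3, 4, 5). So the whole graph is one strongly connected component.

Yes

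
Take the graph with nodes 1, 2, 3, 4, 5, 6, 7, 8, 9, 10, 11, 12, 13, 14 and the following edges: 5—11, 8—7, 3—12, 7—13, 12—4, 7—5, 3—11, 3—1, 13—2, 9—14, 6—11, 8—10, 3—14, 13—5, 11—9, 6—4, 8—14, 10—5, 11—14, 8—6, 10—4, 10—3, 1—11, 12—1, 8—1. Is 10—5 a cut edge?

No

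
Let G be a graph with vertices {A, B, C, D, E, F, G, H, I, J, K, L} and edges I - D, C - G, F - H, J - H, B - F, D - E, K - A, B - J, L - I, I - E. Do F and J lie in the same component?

From F we can reach B, F, H, J, which includes J.

Yes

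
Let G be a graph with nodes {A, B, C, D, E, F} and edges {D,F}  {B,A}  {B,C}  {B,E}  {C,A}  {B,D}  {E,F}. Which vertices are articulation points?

B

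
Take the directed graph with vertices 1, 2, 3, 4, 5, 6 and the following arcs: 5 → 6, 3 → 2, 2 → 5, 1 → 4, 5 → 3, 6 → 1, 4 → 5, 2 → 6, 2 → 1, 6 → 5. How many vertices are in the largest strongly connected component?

{1, 2, 3, 4, 5, 6} are all mutually reachable — one SCC of size 6.
The largest has 6 vertices.

6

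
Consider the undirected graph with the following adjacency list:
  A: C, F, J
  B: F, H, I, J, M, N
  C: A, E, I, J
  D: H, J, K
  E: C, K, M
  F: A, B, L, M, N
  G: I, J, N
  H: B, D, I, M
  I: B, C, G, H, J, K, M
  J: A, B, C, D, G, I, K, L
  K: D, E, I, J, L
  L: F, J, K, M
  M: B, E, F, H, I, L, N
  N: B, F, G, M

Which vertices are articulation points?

none

Removing I, for instance, still leaves 1 component. No single vertex removal increases the component count — the graph has no articulation points.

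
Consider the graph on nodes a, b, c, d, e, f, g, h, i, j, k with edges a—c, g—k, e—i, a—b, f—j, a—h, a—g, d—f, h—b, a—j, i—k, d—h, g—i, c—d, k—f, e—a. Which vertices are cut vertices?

Removing c, for instance, still leaves 1 component. No single vertex removal increases the component count — the graph has no articulation points.

none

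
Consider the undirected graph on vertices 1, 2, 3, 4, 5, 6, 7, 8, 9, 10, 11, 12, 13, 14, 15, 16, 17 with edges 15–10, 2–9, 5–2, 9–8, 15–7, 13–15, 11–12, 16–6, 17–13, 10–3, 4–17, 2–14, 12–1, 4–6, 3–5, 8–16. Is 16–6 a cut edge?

After removing 16–6, the path 16-8-9-2-5-3-10-15-13-17-4-6 still connects them, so the edge is not a bridge.

No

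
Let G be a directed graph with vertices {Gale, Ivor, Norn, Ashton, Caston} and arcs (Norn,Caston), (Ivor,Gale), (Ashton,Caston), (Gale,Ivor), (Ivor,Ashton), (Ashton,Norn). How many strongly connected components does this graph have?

4

{Gale, Ivor} are all mutually reachable — one SCC of size 2.
{Ashton} is an SCC by itself.
{Norn} is an SCC by itself.
{Caston} is an SCC by itself.
That gives 4 strongly connected components.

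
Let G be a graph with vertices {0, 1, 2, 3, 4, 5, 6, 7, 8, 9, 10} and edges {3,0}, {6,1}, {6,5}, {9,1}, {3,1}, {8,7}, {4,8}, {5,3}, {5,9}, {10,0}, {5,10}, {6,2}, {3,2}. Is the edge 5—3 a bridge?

After removing 5—3, the path 5-6-2-3 still connects them, so the edge is not a bridge.

No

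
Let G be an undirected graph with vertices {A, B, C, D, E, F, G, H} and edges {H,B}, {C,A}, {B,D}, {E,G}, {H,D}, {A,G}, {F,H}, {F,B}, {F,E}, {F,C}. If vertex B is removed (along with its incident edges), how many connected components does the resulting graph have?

With B gone, the remaining components are: {A, C, D, E, F, G, H}.
That is 1 component.

1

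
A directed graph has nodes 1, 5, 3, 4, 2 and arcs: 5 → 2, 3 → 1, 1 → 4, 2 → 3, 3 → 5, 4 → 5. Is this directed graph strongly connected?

From 2 we can reach every vertex (1, 2, 3, 4, 5), and every vertex can reach 2 (1, 2, 3, 4, 5). So the whole graph is one strongly connected component.

Yes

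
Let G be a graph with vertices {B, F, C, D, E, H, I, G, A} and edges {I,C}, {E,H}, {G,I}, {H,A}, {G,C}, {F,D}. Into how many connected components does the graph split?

4

B is isolated — a component by itself.
Starting from D we can reach D, F. That is one component of size 2.
Starting from C we can reach C, G, I. That is one component of size 3.
Starting from A we can reach A, E, H. That is one component of size 3.
Total: 4 components.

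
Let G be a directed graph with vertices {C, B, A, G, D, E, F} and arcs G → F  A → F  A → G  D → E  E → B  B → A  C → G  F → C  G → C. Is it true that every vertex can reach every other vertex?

No

There is no directed path from B to D, so the graph is not strongly connected.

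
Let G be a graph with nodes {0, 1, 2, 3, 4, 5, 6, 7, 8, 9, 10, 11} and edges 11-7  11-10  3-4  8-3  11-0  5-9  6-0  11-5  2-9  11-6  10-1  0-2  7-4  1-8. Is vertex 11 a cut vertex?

Yes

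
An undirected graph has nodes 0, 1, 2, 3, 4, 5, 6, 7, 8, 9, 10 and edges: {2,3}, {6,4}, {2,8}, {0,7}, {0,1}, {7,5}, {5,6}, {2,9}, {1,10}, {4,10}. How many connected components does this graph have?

Starting from 2 we can reach 2, 3, 8, 9. That is one component of size 4.
Starting from 0 we can reach 0, 1, 4, 5, 6, 7, 10. That is one component of size 7.
Total: 2 components.

2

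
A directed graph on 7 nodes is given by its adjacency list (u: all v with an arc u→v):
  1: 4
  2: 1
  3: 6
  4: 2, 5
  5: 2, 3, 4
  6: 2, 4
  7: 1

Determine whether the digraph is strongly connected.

No

There is no directed path from 3 to 7, so the graph is not strongly connected.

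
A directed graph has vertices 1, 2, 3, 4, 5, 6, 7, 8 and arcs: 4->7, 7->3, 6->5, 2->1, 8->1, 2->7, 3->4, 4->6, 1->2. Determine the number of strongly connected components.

{3, 4, 7} are all mutually reachable — one SCC of size 3.
{1, 2} are all mutually reachable — one SCC of size 2.
{6} is an SCC by itself.
{5} is an SCC by itself.
{8} is an SCC by itself.
That gives 5 strongly connected components.

5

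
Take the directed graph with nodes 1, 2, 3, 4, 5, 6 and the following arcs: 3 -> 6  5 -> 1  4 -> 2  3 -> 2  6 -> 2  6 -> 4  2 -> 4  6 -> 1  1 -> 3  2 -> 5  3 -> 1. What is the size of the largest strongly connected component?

{1, 2, 3, 4, 5, 6} are all mutually reachable — one SCC of size 6.
The largest has 6 vertices.

6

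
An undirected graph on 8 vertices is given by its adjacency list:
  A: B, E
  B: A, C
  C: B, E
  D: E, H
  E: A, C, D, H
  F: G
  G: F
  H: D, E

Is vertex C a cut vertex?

Deleting C leaves 2 components (was 2), so C is not a cut vertex.

No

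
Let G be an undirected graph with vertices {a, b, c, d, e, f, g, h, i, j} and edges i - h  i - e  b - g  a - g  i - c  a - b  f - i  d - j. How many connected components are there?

Starting from d we can reach d, j. That is one component of size 2.
Starting from a we can reach a, b, g. That is one component of size 3.
Starting from c we can reach c, e, f, h, i. That is one component of size 5.
Total: 3 components.

3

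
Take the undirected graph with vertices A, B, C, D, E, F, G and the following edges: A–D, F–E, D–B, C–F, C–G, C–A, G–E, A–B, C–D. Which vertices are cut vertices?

C

Removing C increases the component count from 1 to 2, so C is a cut vertex.
By contrast removing B leaves 1 component; it is not a cut vertex. No other vertex is a cut vertex either.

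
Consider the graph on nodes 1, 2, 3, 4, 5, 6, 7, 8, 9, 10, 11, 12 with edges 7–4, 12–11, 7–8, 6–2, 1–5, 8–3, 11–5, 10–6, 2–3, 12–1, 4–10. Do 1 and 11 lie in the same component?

Yes

From 1 we can reach 1, 5, 11, 12, which includes 11.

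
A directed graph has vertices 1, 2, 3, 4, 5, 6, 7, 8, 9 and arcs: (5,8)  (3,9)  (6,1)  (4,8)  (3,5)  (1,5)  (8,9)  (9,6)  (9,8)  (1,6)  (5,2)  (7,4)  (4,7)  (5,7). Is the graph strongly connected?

There is no directed path from 2 to 3, so the graph is not strongly connected.

No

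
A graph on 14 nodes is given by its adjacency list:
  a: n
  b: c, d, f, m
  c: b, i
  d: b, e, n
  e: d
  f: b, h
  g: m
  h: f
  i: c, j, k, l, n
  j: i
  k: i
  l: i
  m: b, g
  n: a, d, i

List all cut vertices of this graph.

b, d, f, i, m, n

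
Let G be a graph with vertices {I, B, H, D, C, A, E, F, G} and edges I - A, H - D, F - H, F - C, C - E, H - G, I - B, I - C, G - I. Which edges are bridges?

A-I, B-I, C-E, D-H

The edges on the cycle F-H-G-I-C-F are not bridges since each lies on that cycle.
But removing H - D disconnects H from D; removing E - C disconnects E from C; removing I - A disconnects I from A; removing I - B disconnects I from B — these are bridges.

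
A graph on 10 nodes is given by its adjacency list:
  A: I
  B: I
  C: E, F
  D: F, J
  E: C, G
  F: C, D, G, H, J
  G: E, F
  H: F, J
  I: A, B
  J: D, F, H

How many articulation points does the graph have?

2

Removing F increases the component count from 2 to 3, so F is a cut vertex.
Removing I increases the component count from 2 to 3, so I is a cut vertex.
By contrast removing A leaves 2 components; it is not a cut vertex. No other vertex is a cut vertex either.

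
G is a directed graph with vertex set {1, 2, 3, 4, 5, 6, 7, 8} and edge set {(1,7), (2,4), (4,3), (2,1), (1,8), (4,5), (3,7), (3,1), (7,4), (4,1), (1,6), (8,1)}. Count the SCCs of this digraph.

4

{1, 3, 4, 7, 8} are all mutually reachable — one SCC of size 5.
{2} is an SCC by itself.
{5} is an SCC by itself.
{6} is an SCC by itself.
That gives 4 strongly connected components.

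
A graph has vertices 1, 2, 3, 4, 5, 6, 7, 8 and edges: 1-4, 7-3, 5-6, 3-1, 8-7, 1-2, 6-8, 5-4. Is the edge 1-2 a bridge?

Removing 1-2 leaves no path between 1 and 2: the component count goes from 1 to 2. So it is a bridge.

Yes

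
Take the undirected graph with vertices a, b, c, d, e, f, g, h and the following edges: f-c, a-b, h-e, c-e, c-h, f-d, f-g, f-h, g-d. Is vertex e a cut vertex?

Deleting e leaves 2 components (was 2), so e is not a cut vertex.

No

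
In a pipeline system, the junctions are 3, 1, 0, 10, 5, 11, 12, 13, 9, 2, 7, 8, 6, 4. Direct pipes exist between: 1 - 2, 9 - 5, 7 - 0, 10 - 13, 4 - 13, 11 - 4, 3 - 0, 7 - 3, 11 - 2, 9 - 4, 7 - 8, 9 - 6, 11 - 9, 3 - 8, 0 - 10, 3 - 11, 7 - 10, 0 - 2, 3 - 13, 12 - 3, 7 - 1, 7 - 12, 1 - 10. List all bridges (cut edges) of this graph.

The edges on the cycle 11-9-4-11 are not bridges since each lies on that cycle.
But removing 9 - 5 disconnects 9 from 5; removing 6 - 9 disconnects 6 from 9 — these are bridges.

5-9, 6-9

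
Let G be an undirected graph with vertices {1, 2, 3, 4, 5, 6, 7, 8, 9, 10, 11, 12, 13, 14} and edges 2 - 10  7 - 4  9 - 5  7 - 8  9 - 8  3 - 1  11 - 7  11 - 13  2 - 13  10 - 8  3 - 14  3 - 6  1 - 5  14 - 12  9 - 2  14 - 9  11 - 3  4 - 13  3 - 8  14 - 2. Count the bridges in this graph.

The edges on the cycle 3-1-5-9-14-3 are not bridges since each lies on that cycle.
But removing 14 - 12 disconnects 14 from 12; removing 3 - 6 disconnects 3 from 6 — these are bridges.
That makes 2 bridges.

2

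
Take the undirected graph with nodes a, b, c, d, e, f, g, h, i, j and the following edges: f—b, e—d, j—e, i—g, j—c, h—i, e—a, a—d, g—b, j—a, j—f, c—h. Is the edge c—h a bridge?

After removing c—h, the path c-j-f-b-g-i-h still connects them, so the edge is not a bridge.

No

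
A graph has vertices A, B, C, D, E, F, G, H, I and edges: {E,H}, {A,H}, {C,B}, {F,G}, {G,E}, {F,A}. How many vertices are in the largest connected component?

D is isolated — a component by itself.
I is isolated — a component by itself.
Starting from B we can reach B, C. That is one component of size 2.
Starting from A we can reach A, E, F, G, H. That is one component of size 5.
The largest has 5 vertices.

5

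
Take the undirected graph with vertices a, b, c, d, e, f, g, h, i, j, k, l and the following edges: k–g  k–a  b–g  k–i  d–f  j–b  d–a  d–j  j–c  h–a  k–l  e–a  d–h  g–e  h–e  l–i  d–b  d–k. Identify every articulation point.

Removing d increases the component count from 1 to 2, so d is a cut vertex.
Removing j increases the component count from 1 to 2, so j is a cut vertex.
Removing k increases the component count from 1 to 2, so k is a cut vertex.
By contrast removing b leaves 1 component; it is not a cut vertex. No other vertex is a cut vertex either.

d, j, k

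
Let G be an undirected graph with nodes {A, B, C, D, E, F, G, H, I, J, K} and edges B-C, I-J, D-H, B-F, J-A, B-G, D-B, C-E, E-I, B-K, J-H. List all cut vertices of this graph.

B, J

Removing B increases the component count from 1 to 4, so B is a cut vertex.
Removing J increases the component count from 1 to 2, so J is a cut vertex.
By contrast removing E leaves 1 component; it is not a cut vertex. No other vertex is a cut vertex either.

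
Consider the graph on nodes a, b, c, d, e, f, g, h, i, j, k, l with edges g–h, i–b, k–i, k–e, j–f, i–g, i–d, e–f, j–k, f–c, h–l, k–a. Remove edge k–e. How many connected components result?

1

k and e are still connected via k-j-f-e, so the component count stays at 1.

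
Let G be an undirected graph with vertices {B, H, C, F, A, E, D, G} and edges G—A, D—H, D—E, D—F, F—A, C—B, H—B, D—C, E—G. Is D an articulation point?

Deleting D raises the number of components from 1 to 2, so D is a cut vertex.

Yes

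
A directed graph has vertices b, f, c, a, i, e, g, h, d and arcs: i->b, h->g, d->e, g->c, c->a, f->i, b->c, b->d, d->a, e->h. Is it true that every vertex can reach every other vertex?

No

There is no directed path from b to i, so the graph is not strongly connected.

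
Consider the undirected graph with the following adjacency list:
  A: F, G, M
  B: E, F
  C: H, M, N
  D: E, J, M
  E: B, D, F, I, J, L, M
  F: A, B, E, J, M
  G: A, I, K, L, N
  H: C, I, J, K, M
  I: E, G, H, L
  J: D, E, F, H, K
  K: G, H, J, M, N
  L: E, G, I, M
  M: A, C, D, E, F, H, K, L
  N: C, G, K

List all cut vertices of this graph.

none

Removing F, for instance, still leaves 1 component. No single vertex removal increases the component count — the graph has no articulation points.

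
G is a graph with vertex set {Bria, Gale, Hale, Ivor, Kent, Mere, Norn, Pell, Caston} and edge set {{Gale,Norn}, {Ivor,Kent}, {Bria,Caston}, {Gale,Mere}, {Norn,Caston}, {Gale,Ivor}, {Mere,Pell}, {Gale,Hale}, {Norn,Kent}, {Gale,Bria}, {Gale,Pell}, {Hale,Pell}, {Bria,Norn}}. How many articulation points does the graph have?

Removing Gale increases the component count from 1 to 2, so Gale is a cut vertex.
By contrast removing Kent leaves 1 component; it is not a cut vertex. No other vertex is a cut vertex either.

1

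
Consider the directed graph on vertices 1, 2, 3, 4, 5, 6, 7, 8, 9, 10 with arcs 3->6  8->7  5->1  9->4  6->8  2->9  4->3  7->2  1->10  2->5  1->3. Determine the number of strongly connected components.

2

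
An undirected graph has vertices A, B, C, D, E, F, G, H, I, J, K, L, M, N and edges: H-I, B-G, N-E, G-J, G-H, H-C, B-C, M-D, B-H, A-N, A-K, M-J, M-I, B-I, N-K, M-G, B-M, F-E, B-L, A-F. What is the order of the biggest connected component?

Starting from A we can reach A, E, F, K, N. That is one component of size 5.
Starting from B we can reach B, C, D, G, H, I, J, L, M. That is one component of size 9.
The largest has 9 vertices.

9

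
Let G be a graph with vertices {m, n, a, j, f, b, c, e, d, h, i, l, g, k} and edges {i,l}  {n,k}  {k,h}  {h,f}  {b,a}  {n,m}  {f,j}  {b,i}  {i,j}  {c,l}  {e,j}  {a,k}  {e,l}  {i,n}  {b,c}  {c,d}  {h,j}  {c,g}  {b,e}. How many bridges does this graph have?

The edges on the cycle i-n-k-h-f-j-i are not bridges since each lies on that cycle.
But removing c–g disconnects c from g; removing n–m disconnects n from m; removing d–c disconnects d from c — these are bridges.
That makes 3 bridges.

3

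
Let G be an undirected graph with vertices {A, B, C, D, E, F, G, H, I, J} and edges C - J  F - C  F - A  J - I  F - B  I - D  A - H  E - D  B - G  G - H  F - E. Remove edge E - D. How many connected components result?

1

E and D are still connected via E-F-C-J-I-D, so the component count stays at 1.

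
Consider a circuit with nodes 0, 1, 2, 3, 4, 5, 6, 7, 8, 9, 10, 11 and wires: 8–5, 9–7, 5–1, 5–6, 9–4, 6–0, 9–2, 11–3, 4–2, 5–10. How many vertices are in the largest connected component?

Starting from 3 we can reach 3, 11. That is one component of size 2.
Starting from 2 we can reach 2, 4, 7, 9. That is one component of size 4.
Starting from 0 we can reach 0, 1, 5, 6, 8, 10. That is one component of size 6.
The largest has 6 vertices.

6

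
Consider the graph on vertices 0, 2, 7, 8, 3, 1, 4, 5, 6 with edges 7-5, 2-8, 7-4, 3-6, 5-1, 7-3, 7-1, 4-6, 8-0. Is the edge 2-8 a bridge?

Yes

Removing 2-8 leaves no path between 2 and 8: the component count goes from 2 to 3. So it is a bridge.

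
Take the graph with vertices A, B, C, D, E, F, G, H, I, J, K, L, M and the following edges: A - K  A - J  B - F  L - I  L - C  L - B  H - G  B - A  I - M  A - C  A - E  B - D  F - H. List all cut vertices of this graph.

Removing A increases the component count from 1 to 4, so A is a cut vertex.
Removing B increases the component count from 1 to 3, so B is a cut vertex.
Removing F increases the component count from 1 to 2, so F is a cut vertex.
Likewise H, I, L are cut vertices.
By contrast removing G leaves 1 component; it is not a cut vertex. No other vertex is a cut vertex either.

A, B, F, H, I, L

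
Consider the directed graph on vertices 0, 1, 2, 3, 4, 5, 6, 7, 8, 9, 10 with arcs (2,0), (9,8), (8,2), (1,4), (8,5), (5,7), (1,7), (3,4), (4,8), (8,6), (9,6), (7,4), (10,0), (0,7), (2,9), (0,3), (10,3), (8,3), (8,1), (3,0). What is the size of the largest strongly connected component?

9

{0, 1, 2, 3, 4, 5, 7, 8, 9} are all mutually reachable — one SCC of size 9.
{6} is an SCC by itself.
{10} is an SCC by itself.
The largest has 9 vertices.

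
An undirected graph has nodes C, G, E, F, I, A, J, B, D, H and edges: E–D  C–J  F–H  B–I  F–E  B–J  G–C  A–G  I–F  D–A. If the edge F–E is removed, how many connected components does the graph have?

1

F and E are still connected via F-I-B-J-C-G-A-D-E, so the component count stays at 1.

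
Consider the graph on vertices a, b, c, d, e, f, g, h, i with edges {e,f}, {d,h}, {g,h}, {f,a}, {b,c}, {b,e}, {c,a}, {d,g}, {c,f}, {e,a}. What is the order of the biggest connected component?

5

i is isolated — a component by itself.
Starting from d we can reach d, g, h. That is one component of size 3.
Starting from a we can reach a, b, c, e, f. That is one component of size 5.
The largest has 5 vertices.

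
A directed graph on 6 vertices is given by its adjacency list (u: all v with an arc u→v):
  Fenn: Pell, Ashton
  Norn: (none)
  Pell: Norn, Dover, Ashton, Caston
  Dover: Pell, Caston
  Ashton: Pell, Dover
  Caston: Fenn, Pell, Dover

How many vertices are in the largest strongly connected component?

5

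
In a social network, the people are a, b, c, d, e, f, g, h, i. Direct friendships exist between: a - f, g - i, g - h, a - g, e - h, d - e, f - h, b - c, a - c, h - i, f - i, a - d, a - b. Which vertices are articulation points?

Removing a increases the component count from 1 to 2, so a is a cut vertex.
By contrast removing g leaves 1 component; it is not a cut vertex. No other vertex is a cut vertex either.

a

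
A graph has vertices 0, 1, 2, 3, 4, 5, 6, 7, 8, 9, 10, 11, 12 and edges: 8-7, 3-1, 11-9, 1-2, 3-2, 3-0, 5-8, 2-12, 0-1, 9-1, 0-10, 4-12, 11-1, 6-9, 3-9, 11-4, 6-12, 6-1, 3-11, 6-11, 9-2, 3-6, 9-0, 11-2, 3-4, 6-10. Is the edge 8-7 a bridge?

Yes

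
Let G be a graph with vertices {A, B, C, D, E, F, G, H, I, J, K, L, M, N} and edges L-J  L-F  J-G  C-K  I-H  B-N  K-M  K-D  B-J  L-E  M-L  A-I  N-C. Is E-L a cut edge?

Removing E-L leaves no path between E and L: the component count goes from 2 to 3. So it is a bridge.

Yes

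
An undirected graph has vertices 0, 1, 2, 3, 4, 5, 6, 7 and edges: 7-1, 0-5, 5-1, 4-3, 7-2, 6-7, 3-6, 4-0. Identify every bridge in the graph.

2-7

The edges on the cycle 4-3-6-7-1-5-0-4 are not bridges since each lies on that cycle.
But removing 2-7 disconnects 2 from 7 — this is a bridge.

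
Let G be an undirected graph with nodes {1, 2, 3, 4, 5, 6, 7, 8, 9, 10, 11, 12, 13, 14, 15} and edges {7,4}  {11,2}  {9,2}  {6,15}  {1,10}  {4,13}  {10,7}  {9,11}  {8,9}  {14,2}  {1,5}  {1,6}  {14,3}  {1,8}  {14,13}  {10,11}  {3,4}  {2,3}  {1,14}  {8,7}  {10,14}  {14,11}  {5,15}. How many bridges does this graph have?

0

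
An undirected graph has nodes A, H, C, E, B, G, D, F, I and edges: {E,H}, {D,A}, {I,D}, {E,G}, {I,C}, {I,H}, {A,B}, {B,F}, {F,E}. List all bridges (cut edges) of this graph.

C-I, E-G

The edges on the cycle I-D-A-B-F-E-H-I are not bridges since each lies on that cycle.
But removing E-G disconnects E from G; removing I-C disconnects I from C — these are bridges.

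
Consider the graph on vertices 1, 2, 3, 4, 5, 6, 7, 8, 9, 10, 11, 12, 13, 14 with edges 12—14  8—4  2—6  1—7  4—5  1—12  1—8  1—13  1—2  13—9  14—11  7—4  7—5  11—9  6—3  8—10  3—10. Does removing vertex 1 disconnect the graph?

Yes

Deleting 1 raises the number of components from 1 to 2, so 1 is a cut vertex.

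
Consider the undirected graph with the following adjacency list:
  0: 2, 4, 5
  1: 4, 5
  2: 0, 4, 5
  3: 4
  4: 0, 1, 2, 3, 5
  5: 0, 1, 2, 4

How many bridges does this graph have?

The edges on the cycle 4-0-5-2-4 are not bridges since each lies on that cycle.
But removing 3-4 disconnects 3 from 4 — this is a bridge.

1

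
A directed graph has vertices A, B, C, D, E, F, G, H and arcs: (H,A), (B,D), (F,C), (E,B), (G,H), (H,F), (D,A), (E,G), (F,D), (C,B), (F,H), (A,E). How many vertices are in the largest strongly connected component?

8

{A, B, C, D, E, F, G, H} are all mutually reachable — one SCC of size 8.
The largest has 8 vertices.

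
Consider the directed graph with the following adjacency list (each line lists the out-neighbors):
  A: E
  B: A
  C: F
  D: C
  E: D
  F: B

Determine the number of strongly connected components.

{A, B, C, D, E, F} are all mutually reachable — one SCC of size 6.
That gives 1 strongly connected component.

1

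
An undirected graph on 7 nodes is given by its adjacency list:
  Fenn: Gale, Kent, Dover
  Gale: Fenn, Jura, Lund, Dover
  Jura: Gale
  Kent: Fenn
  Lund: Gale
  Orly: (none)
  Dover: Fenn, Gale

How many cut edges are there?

3

The edges on the cycle Dover-Gale-Fenn-Dover are not bridges since each lies on that cycle.
But removing Fenn-Kent disconnects Fenn from Kent; removing Gale-Jura disconnects Gale from Jura; removing Gale-Lund disconnects Gale from Lund — these are bridges.
That makes 3 bridges.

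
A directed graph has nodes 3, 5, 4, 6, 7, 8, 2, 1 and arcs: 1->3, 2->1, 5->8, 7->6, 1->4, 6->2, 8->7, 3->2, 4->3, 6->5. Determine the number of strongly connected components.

{5, 6, 7, 8} are all mutually reachable — one SCC of size 4.
{1, 2, 3, 4} are all mutually reachable — one SCC of size 4.
That gives 2 strongly connected components.

2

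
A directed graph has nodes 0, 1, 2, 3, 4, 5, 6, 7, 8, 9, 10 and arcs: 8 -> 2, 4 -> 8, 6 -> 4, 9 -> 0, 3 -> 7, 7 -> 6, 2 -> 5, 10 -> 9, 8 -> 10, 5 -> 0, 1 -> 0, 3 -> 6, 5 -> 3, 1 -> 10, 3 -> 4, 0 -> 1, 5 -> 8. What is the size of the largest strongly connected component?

{2, 3, 4, 5, 6, 7, 8} are all mutually reachable — one SCC of size 7.
{0, 1, 9, 10} are all mutually reachable — one SCC of size 4.
The largest has 7 vertices.

7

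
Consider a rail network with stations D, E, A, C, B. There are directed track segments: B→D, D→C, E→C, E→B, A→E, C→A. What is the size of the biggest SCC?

5

{A, B, C, D, E} are all mutually reachable — one SCC of size 5.
The largest has 5 vertices.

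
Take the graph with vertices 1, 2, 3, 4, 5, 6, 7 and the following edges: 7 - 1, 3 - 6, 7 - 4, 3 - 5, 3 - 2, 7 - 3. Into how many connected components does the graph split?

1

Starting from 1 we can reach 1, 2, 3, 4, 5, 6, 7. That is one component of size 7.
Total: 1 component.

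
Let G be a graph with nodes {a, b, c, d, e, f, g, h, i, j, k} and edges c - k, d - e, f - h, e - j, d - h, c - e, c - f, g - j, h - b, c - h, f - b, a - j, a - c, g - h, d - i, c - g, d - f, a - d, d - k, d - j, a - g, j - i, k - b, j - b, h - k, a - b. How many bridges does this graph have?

0

The edges on the cycle a-d-e-c-a are not bridges since each lies on that cycle.
Every edge lies on some cycle, so there are no bridges.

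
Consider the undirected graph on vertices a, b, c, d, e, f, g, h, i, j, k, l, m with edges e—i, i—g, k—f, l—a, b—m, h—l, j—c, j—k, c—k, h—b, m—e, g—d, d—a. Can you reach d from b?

Yes

From b we can reach a, b, d, e, g, h, i, l, m, which includes d.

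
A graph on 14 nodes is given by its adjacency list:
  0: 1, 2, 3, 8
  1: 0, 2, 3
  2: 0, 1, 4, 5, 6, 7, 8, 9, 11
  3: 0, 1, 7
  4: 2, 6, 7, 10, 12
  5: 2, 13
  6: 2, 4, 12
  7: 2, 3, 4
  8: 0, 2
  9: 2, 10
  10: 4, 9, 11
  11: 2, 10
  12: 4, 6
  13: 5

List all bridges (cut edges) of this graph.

13-5, 2-5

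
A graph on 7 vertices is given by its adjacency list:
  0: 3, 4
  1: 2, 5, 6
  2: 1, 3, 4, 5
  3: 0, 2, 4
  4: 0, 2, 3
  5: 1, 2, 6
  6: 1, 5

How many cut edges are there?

0

The edges on the cycle 2-1-6-5-2 are not bridges since each lies on that cycle.
Every edge lies on some cycle, so there are no bridges.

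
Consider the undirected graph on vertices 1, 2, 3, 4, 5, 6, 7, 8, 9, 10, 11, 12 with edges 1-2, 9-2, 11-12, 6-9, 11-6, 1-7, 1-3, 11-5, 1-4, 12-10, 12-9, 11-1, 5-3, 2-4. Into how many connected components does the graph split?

2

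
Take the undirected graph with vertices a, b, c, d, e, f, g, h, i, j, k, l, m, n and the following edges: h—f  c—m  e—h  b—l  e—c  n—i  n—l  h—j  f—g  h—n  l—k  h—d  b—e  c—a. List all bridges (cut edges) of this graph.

The edges on the cycle b-e-h-n-l-b are not bridges since each lies on that cycle.
But removing h—d disconnects h from d; removing i—n disconnects i from n; removing h—j disconnects h from j; removing l—k disconnects l from k — these are bridges.
In total 9 edges are bridges.

a-c, c-e, c-m, d-h, f-g, f-h, h-j, i-n, k-l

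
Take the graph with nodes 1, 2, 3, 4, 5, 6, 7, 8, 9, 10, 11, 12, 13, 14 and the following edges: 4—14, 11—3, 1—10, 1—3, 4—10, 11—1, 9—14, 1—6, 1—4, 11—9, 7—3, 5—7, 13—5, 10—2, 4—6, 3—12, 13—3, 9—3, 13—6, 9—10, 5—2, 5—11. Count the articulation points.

1

Removing 3 increases the component count from 2 to 3, so 3 is a cut vertex.
By contrast removing 4 leaves 2 components; it is not a cut vertex. No other vertex is a cut vertex either.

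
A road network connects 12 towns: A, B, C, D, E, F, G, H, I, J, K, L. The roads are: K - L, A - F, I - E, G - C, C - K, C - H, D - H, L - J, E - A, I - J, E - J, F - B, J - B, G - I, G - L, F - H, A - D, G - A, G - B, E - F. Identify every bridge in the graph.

The edges on the cycle E-A-F-E are not bridges since each lies on that cycle.
Every edge lies on some cycle, so there are no bridges.

none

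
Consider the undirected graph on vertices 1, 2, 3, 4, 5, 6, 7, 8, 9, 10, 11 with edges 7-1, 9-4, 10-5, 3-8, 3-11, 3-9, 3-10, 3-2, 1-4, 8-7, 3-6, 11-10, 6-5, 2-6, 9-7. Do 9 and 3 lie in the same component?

Yes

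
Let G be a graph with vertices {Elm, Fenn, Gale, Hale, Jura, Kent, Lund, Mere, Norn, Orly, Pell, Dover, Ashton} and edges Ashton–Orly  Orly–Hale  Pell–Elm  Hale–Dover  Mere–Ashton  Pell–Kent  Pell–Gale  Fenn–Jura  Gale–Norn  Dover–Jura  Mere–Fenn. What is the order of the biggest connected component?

7

Lund is isolated — a component by itself.
Starting from Elm we can reach Elm, Gale, Kent, Norn, Pell. That is one component of size 5.
Starting from Fenn we can reach Fenn, Hale, Jura, Mere, Orly, Dover, Ashton. That is one component of size 7.
The largest has 7 vertices.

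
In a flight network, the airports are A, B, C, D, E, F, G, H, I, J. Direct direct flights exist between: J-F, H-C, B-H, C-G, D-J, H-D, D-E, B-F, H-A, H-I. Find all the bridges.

The edges on the cycle B-H-D-J-F-B are not bridges since each lies on that cycle.
But removing H-I disconnects H from I; removing C-G disconnects C from G; removing D-E disconnects D from E; removing C-H disconnects C from H — these are bridges.
In total 5 edges are bridges.

A-H, C-G, C-H, D-E, H-I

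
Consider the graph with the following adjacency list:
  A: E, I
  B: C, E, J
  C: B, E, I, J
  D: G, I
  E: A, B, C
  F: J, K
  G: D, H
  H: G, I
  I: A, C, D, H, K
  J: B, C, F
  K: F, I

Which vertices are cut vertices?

I

Removing I increases the component count from 1 to 2, so I is a cut vertex.
By contrast removing B leaves 1 component; it is not a cut vertex. No other vertex is a cut vertex either.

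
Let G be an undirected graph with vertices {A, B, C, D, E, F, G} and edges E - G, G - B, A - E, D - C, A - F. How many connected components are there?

2

Starting from C we can reach C, D. That is one component of size 2.
Starting from A we can reach A, B, E, F, G. That is one component of size 5.
Total: 2 components.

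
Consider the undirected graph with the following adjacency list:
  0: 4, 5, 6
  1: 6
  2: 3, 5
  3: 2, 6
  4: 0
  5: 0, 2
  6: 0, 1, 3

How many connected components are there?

Starting from 0 we can reach 0, 1, 2, 3, 4, 5, 6. That is one component of size 7.
Total: 1 component.

1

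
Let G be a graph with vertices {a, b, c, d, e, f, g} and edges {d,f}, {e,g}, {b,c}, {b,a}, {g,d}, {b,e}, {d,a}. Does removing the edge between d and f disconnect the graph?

Removing d–f leaves no path between d and f: the component count goes from 1 to 2. So it is a bridge.

Yes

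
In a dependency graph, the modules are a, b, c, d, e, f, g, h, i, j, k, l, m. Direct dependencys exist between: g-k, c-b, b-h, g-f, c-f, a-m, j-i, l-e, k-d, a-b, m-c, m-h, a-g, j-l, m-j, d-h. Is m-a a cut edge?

No

After removing m-a, the path m-c-b-a still connects them, so the edge is not a bridge.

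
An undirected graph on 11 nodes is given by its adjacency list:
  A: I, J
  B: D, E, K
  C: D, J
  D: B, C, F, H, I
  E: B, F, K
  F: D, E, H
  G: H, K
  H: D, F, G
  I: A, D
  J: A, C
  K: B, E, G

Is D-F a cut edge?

No

After removing D-F, the path D-H-F still connects them, so the edge is not a bridge.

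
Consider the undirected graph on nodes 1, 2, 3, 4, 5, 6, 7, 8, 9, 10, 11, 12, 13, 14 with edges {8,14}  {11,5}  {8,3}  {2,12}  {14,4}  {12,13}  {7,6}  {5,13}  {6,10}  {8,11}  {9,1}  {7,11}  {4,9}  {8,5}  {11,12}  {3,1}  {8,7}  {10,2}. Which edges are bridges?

none

The edges on the cycle 8-7-6-10-2-12-13-5-8 are not bridges since each lies on that cycle.
Every edge lies on some cycle, so there are no bridges.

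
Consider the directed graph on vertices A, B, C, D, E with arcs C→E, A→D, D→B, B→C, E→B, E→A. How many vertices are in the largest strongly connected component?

5

{A, B, C, D, E} are all mutually reachable — one SCC of size 5.
The largest has 5 vertices.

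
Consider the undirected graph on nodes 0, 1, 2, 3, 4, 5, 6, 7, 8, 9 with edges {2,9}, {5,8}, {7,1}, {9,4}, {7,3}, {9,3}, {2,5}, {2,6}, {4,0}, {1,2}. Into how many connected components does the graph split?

Starting from 0 we can reach 0, 1, 2, 3, 4, 5, 6, 7, 8, 9. That is one component of size 10.
Total: 1 component.

1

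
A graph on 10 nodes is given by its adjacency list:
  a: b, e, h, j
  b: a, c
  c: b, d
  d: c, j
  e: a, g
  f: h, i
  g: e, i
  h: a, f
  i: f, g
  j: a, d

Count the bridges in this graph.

0

The edges on the cycle a-b-c-d-j-a are not bridges since each lies on that cycle.
Every edge lies on some cycle, so there are no bridges.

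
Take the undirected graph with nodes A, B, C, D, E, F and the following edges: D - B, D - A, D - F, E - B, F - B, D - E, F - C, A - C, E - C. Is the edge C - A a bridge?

After removing C - A, the path C-F-D-A still connects them, so the edge is not a bridge.

No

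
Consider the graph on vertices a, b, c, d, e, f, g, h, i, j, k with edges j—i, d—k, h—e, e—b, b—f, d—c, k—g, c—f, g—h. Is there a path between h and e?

From h we can reach b, c, d, e, f, g, h, k, which includes e.

Yes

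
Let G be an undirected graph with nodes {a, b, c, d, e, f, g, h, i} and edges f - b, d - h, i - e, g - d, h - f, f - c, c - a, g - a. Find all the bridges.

b-f, e-i

The edges on the cycle g-d-h-f-c-a-g are not bridges since each lies on that cycle.
But removing f - b disconnects f from b; removing e - i disconnects e from i — these are bridges.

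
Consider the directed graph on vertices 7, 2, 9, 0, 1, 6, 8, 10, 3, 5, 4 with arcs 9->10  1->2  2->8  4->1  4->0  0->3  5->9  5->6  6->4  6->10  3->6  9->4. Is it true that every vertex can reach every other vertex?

There is no directed path from 10 to 3, so the graph is not strongly connected.

No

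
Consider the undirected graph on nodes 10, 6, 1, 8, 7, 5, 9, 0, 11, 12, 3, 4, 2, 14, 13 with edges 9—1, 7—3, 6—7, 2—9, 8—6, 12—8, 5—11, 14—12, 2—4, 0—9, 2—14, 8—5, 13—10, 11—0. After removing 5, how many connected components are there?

With 5 gone, the remaining components are: {10, 13}; {0, 1, 2, 3, 4, 6, 7, 8, 9, 11, 12, 14}.
That is 2 components.

2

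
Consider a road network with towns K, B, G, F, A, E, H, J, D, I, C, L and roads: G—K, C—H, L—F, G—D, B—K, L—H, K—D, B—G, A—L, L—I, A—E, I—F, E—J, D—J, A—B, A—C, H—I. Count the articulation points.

1

Removing A increases the component count from 1 to 2, so A is a cut vertex.
By contrast removing I leaves 1 component; it is not a cut vertex. No other vertex is a cut vertex either.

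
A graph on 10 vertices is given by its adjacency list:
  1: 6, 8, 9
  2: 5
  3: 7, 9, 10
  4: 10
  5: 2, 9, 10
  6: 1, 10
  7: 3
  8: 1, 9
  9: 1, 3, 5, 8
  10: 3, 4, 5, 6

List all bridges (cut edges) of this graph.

10-4, 2-5, 3-7

The edges on the cycle 9-8-1-6-10-5-9 are not bridges since each lies on that cycle.
But removing 4-10 disconnects 4 from 10; removing 7-3 disconnects 7 from 3; removing 5-2 disconnects 5 from 2 — these are bridges.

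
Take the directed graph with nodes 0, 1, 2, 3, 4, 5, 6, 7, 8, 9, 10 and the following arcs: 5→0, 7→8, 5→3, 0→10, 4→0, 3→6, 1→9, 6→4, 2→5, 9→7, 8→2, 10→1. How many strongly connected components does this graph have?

1

{0, 1, 2, 3, 4, 5, 6, 7, 8, 9, 10} are all mutually reachable — one SCC of size 11.
That gives 1 strongly connected component.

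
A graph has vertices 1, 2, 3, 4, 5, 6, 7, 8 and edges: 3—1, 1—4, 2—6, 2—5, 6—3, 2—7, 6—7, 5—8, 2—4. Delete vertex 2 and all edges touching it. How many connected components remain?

With 2 gone, the remaining components are: {5, 8}; {1, 3, 4, 6, 7}.
That is 2 components.

2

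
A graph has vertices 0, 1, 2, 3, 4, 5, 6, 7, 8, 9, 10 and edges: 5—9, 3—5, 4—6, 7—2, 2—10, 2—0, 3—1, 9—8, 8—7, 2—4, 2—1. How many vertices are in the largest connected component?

Starting from 0 we can reach 0, 1, 2, 3, 4, 5, 6, 7, 8, 9, 10. That is one component of size 11.
The largest has 11 vertices.

11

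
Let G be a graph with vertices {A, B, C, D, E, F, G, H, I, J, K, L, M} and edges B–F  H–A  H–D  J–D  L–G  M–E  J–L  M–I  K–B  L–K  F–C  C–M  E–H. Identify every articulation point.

Removing H increases the component count from 1 to 2, so H is a cut vertex.
Removing L increases the component count from 1 to 2, so L is a cut vertex.
Removing M increases the component count from 1 to 2, so M is a cut vertex.
By contrast removing C leaves 1 component; it is not a cut vertex. No other vertex is a cut vertex either.

H, L, M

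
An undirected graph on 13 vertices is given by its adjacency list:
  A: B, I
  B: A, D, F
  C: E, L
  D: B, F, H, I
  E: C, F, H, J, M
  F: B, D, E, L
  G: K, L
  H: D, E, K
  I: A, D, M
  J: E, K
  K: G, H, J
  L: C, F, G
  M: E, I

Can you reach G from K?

Yes

From K we can reach A, B, C, D, E, F, G, H, I, J, K, L, M, which includes G.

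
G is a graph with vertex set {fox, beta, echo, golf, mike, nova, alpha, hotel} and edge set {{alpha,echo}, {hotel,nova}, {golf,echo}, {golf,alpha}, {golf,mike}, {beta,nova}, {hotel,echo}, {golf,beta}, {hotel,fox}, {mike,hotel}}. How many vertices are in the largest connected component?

8

Starting from fox we can reach fox, beta, echo, golf, mike, nova, alpha, hotel. That is one component of size 8.
The largest has 8 vertices.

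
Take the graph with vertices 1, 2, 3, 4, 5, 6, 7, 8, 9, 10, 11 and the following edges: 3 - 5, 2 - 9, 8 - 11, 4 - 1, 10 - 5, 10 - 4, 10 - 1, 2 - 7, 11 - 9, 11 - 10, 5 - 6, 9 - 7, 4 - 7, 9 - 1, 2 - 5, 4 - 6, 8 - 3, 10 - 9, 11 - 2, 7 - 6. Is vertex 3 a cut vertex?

Deleting 3 leaves 1 component (was 1) (its neighbors 5, 8 remain connected to each other), so 3 is not a cut vertex.

No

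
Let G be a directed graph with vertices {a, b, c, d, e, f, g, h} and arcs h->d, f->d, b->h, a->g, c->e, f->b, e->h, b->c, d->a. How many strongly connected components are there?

{g} is an SCC by itself.
{h} is an SCC by itself.
{e} is an SCC by itself.
{c} is an SCC by itself.
{b} is an SCC by itself.
(and 3 more singleton SCCs)
That gives 8 strongly connected components.

8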